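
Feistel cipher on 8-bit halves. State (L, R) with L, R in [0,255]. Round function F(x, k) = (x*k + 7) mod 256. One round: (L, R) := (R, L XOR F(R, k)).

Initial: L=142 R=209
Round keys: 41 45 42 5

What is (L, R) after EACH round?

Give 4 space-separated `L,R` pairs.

Answer: 209,14 14,172 172,49 49,80

Derivation:
Round 1 (k=41): L=209 R=14
Round 2 (k=45): L=14 R=172
Round 3 (k=42): L=172 R=49
Round 4 (k=5): L=49 R=80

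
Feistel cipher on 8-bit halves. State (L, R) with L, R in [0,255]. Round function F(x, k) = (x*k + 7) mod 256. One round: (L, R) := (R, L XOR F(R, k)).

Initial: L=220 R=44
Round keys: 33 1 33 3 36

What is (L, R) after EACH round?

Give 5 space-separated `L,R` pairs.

Round 1 (k=33): L=44 R=111
Round 2 (k=1): L=111 R=90
Round 3 (k=33): L=90 R=206
Round 4 (k=3): L=206 R=43
Round 5 (k=36): L=43 R=221

Answer: 44,111 111,90 90,206 206,43 43,221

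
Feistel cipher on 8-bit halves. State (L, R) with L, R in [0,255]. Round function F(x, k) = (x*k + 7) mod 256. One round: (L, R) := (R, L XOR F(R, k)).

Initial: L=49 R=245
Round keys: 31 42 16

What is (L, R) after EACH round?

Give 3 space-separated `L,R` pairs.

Round 1 (k=31): L=245 R=131
Round 2 (k=42): L=131 R=112
Round 3 (k=16): L=112 R=132

Answer: 245,131 131,112 112,132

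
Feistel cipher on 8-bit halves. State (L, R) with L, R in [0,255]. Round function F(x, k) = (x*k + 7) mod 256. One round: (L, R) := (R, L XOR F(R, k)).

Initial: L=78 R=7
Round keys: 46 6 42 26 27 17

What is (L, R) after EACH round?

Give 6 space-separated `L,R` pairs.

Round 1 (k=46): L=7 R=7
Round 2 (k=6): L=7 R=54
Round 3 (k=42): L=54 R=228
Round 4 (k=26): L=228 R=25
Round 5 (k=27): L=25 R=78
Round 6 (k=17): L=78 R=44

Answer: 7,7 7,54 54,228 228,25 25,78 78,44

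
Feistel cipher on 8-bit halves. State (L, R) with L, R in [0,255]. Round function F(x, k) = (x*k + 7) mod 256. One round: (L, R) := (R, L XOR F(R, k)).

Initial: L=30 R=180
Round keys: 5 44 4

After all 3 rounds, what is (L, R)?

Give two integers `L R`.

Answer: 23 246

Derivation:
Round 1 (k=5): L=180 R=149
Round 2 (k=44): L=149 R=23
Round 3 (k=4): L=23 R=246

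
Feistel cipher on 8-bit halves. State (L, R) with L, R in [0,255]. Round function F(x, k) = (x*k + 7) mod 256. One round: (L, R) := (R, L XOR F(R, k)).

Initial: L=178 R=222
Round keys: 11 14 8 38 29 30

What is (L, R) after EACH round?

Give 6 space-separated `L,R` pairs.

Answer: 222,35 35,47 47,92 92,128 128,219 219,49

Derivation:
Round 1 (k=11): L=222 R=35
Round 2 (k=14): L=35 R=47
Round 3 (k=8): L=47 R=92
Round 4 (k=38): L=92 R=128
Round 5 (k=29): L=128 R=219
Round 6 (k=30): L=219 R=49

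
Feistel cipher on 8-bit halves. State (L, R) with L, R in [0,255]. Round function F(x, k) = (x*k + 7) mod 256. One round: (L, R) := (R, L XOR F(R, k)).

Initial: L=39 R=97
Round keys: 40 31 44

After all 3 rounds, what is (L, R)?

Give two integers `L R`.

Round 1 (k=40): L=97 R=8
Round 2 (k=31): L=8 R=158
Round 3 (k=44): L=158 R=39

Answer: 158 39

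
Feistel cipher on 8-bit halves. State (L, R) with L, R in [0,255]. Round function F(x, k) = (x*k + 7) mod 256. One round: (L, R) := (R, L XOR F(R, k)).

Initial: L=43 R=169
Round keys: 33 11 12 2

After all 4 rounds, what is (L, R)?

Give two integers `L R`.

Answer: 72 238

Derivation:
Round 1 (k=33): L=169 R=251
Round 2 (k=11): L=251 R=121
Round 3 (k=12): L=121 R=72
Round 4 (k=2): L=72 R=238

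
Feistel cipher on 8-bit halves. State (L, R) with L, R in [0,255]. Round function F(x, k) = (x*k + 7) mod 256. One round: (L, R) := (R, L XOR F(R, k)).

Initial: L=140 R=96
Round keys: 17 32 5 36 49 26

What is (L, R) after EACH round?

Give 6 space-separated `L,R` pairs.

Round 1 (k=17): L=96 R=235
Round 2 (k=32): L=235 R=7
Round 3 (k=5): L=7 R=193
Round 4 (k=36): L=193 R=44
Round 5 (k=49): L=44 R=178
Round 6 (k=26): L=178 R=55

Answer: 96,235 235,7 7,193 193,44 44,178 178,55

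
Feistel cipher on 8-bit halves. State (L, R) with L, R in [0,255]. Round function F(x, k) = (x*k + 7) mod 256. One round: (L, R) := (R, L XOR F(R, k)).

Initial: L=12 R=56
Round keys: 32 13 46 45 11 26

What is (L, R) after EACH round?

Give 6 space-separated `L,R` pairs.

Round 1 (k=32): L=56 R=11
Round 2 (k=13): L=11 R=174
Round 3 (k=46): L=174 R=64
Round 4 (k=45): L=64 R=233
Round 5 (k=11): L=233 R=74
Round 6 (k=26): L=74 R=98

Answer: 56,11 11,174 174,64 64,233 233,74 74,98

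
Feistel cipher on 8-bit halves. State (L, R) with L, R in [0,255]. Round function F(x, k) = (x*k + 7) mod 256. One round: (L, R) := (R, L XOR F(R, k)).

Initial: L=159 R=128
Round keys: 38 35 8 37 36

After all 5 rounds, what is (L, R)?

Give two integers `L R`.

Round 1 (k=38): L=128 R=152
Round 2 (k=35): L=152 R=79
Round 3 (k=8): L=79 R=231
Round 4 (k=37): L=231 R=37
Round 5 (k=36): L=37 R=220

Answer: 37 220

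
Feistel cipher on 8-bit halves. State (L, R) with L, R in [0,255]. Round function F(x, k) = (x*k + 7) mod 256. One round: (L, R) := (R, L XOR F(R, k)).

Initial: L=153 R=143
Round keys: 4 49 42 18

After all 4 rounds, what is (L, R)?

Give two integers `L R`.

Round 1 (k=4): L=143 R=218
Round 2 (k=49): L=218 R=78
Round 3 (k=42): L=78 R=9
Round 4 (k=18): L=9 R=231

Answer: 9 231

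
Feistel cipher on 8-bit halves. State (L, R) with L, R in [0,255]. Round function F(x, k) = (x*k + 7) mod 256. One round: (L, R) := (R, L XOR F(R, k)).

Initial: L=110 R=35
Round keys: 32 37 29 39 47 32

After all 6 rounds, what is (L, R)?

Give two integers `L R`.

Answer: 223 164

Derivation:
Round 1 (k=32): L=35 R=9
Round 2 (k=37): L=9 R=119
Round 3 (k=29): L=119 R=139
Round 4 (k=39): L=139 R=67
Round 5 (k=47): L=67 R=223
Round 6 (k=32): L=223 R=164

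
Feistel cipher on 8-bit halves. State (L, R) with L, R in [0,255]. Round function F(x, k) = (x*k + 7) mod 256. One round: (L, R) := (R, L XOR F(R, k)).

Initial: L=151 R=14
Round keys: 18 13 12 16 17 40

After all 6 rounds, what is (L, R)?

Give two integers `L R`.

Round 1 (k=18): L=14 R=148
Round 2 (k=13): L=148 R=133
Round 3 (k=12): L=133 R=215
Round 4 (k=16): L=215 R=242
Round 5 (k=17): L=242 R=206
Round 6 (k=40): L=206 R=197

Answer: 206 197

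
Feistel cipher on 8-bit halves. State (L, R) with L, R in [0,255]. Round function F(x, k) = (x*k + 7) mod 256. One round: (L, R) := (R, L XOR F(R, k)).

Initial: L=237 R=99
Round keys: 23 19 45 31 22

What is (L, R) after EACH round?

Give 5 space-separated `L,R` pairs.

Answer: 99,1 1,121 121,77 77,35 35,68

Derivation:
Round 1 (k=23): L=99 R=1
Round 2 (k=19): L=1 R=121
Round 3 (k=45): L=121 R=77
Round 4 (k=31): L=77 R=35
Round 5 (k=22): L=35 R=68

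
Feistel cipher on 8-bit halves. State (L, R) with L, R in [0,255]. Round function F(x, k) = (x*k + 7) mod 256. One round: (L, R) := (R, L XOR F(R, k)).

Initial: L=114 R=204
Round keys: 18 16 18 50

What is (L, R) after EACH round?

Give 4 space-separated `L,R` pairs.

Answer: 204,45 45,27 27,192 192,156

Derivation:
Round 1 (k=18): L=204 R=45
Round 2 (k=16): L=45 R=27
Round 3 (k=18): L=27 R=192
Round 4 (k=50): L=192 R=156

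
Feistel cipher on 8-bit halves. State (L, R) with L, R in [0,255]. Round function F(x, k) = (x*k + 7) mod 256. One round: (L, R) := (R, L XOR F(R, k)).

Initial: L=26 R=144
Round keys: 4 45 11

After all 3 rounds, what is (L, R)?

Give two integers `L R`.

Round 1 (k=4): L=144 R=93
Round 2 (k=45): L=93 R=240
Round 3 (k=11): L=240 R=10

Answer: 240 10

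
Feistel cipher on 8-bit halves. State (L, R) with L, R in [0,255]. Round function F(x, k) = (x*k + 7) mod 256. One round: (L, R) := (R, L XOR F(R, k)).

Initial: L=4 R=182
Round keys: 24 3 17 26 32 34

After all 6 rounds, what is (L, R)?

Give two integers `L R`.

Answer: 233 252

Derivation:
Round 1 (k=24): L=182 R=19
Round 2 (k=3): L=19 R=246
Round 3 (k=17): L=246 R=78
Round 4 (k=26): L=78 R=5
Round 5 (k=32): L=5 R=233
Round 6 (k=34): L=233 R=252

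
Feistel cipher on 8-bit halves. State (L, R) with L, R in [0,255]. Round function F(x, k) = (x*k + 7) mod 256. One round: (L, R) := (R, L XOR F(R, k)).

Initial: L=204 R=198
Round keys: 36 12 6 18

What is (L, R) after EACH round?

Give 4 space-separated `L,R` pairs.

Round 1 (k=36): L=198 R=19
Round 2 (k=12): L=19 R=45
Round 3 (k=6): L=45 R=6
Round 4 (k=18): L=6 R=94

Answer: 198,19 19,45 45,6 6,94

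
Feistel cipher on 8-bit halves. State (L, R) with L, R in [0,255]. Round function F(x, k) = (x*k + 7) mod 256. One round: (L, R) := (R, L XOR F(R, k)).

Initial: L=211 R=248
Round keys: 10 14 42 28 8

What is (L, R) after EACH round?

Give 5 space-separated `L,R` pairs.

Round 1 (k=10): L=248 R=100
Round 2 (k=14): L=100 R=135
Round 3 (k=42): L=135 R=73
Round 4 (k=28): L=73 R=132
Round 5 (k=8): L=132 R=110

Answer: 248,100 100,135 135,73 73,132 132,110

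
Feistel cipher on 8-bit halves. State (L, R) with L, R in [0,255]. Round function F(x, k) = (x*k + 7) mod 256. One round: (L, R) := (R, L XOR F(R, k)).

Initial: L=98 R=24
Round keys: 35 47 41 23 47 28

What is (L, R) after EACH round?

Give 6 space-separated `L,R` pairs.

Round 1 (k=35): L=24 R=45
Round 2 (k=47): L=45 R=82
Round 3 (k=41): L=82 R=4
Round 4 (k=23): L=4 R=49
Round 5 (k=47): L=49 R=2
Round 6 (k=28): L=2 R=14

Answer: 24,45 45,82 82,4 4,49 49,2 2,14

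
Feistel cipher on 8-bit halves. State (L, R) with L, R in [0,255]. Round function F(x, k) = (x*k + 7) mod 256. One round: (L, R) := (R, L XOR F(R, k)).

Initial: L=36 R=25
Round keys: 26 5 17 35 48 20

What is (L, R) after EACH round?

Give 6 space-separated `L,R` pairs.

Round 1 (k=26): L=25 R=181
Round 2 (k=5): L=181 R=137
Round 3 (k=17): L=137 R=149
Round 4 (k=35): L=149 R=239
Round 5 (k=48): L=239 R=66
Round 6 (k=20): L=66 R=192

Answer: 25,181 181,137 137,149 149,239 239,66 66,192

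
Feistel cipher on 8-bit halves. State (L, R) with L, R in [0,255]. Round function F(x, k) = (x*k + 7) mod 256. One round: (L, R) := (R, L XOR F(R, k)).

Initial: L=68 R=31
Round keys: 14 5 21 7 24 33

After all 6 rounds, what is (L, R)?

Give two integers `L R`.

Answer: 232 48

Derivation:
Round 1 (k=14): L=31 R=253
Round 2 (k=5): L=253 R=231
Round 3 (k=21): L=231 R=7
Round 4 (k=7): L=7 R=223
Round 5 (k=24): L=223 R=232
Round 6 (k=33): L=232 R=48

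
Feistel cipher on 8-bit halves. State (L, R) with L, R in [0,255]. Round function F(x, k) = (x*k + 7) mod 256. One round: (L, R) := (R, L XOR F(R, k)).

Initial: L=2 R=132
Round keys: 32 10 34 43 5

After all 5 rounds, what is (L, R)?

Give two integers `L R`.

Round 1 (k=32): L=132 R=133
Round 2 (k=10): L=133 R=189
Round 3 (k=34): L=189 R=164
Round 4 (k=43): L=164 R=46
Round 5 (k=5): L=46 R=73

Answer: 46 73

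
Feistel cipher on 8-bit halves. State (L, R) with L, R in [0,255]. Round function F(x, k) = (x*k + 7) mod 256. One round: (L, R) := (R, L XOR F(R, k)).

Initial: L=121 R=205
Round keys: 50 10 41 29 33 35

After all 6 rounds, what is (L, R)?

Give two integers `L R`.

Answer: 212 133

Derivation:
Round 1 (k=50): L=205 R=104
Round 2 (k=10): L=104 R=218
Round 3 (k=41): L=218 R=153
Round 4 (k=29): L=153 R=134
Round 5 (k=33): L=134 R=212
Round 6 (k=35): L=212 R=133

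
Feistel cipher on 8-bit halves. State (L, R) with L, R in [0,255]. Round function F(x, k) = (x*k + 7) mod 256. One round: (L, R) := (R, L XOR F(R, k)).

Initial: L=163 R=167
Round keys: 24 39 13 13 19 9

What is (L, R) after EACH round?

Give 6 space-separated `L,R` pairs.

Round 1 (k=24): L=167 R=12
Round 2 (k=39): L=12 R=124
Round 3 (k=13): L=124 R=95
Round 4 (k=13): L=95 R=166
Round 5 (k=19): L=166 R=6
Round 6 (k=9): L=6 R=155

Answer: 167,12 12,124 124,95 95,166 166,6 6,155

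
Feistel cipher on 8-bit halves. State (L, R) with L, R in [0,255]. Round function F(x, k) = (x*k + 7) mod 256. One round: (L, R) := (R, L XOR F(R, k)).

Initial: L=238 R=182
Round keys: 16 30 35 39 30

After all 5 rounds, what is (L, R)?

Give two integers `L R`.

Answer: 181 228

Derivation:
Round 1 (k=16): L=182 R=137
Round 2 (k=30): L=137 R=163
Round 3 (k=35): L=163 R=217
Round 4 (k=39): L=217 R=181
Round 5 (k=30): L=181 R=228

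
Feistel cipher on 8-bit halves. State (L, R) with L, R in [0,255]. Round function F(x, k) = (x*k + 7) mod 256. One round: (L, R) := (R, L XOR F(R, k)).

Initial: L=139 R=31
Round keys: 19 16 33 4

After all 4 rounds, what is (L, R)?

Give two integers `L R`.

Round 1 (k=19): L=31 R=223
Round 2 (k=16): L=223 R=232
Round 3 (k=33): L=232 R=48
Round 4 (k=4): L=48 R=47

Answer: 48 47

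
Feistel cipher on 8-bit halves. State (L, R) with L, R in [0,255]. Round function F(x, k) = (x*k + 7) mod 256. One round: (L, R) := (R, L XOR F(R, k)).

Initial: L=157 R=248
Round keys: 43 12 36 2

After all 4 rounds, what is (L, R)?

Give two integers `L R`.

Answer: 177 206

Derivation:
Round 1 (k=43): L=248 R=50
Round 2 (k=12): L=50 R=167
Round 3 (k=36): L=167 R=177
Round 4 (k=2): L=177 R=206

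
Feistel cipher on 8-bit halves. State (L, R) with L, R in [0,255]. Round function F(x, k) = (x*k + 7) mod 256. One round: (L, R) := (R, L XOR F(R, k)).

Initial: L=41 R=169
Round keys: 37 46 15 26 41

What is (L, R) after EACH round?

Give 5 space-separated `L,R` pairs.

Round 1 (k=37): L=169 R=93
Round 2 (k=46): L=93 R=20
Round 3 (k=15): L=20 R=110
Round 4 (k=26): L=110 R=39
Round 5 (k=41): L=39 R=40

Answer: 169,93 93,20 20,110 110,39 39,40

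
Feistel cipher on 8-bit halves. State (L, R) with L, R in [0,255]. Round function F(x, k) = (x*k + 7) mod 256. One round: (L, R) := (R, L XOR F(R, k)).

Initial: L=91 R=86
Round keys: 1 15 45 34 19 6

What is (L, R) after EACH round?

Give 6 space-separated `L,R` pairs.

Round 1 (k=1): L=86 R=6
Round 2 (k=15): L=6 R=55
Round 3 (k=45): L=55 R=180
Round 4 (k=34): L=180 R=216
Round 5 (k=19): L=216 R=187
Round 6 (k=6): L=187 R=177

Answer: 86,6 6,55 55,180 180,216 216,187 187,177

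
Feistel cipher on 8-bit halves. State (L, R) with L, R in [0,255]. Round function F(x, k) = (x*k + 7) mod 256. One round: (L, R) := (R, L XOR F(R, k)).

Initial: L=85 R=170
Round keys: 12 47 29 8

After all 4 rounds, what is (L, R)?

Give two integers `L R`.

Answer: 136 208

Derivation:
Round 1 (k=12): L=170 R=170
Round 2 (k=47): L=170 R=151
Round 3 (k=29): L=151 R=136
Round 4 (k=8): L=136 R=208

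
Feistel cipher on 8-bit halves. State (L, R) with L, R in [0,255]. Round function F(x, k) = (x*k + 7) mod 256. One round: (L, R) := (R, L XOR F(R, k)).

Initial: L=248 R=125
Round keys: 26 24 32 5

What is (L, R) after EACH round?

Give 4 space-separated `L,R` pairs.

Round 1 (k=26): L=125 R=65
Round 2 (k=24): L=65 R=98
Round 3 (k=32): L=98 R=6
Round 4 (k=5): L=6 R=71

Answer: 125,65 65,98 98,6 6,71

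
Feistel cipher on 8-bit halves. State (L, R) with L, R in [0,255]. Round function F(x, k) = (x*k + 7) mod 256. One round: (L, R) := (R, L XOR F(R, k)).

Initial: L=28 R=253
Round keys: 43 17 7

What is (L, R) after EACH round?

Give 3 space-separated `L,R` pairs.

Answer: 253,154 154,188 188,177

Derivation:
Round 1 (k=43): L=253 R=154
Round 2 (k=17): L=154 R=188
Round 3 (k=7): L=188 R=177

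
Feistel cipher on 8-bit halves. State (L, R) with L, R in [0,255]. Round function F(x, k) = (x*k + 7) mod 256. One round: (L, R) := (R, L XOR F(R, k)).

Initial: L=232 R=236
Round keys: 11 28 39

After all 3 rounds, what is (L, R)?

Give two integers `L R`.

Round 1 (k=11): L=236 R=195
Round 2 (k=28): L=195 R=183
Round 3 (k=39): L=183 R=43

Answer: 183 43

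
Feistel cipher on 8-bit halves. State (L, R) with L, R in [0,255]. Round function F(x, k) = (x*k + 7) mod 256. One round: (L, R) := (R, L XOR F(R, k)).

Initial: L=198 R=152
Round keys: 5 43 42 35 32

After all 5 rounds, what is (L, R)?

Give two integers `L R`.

Round 1 (k=5): L=152 R=57
Round 2 (k=43): L=57 R=2
Round 3 (k=42): L=2 R=98
Round 4 (k=35): L=98 R=111
Round 5 (k=32): L=111 R=133

Answer: 111 133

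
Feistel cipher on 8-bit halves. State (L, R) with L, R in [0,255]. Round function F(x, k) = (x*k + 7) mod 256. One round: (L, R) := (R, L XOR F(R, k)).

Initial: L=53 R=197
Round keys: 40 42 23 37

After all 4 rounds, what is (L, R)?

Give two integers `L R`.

Round 1 (k=40): L=197 R=250
Round 2 (k=42): L=250 R=206
Round 3 (k=23): L=206 R=115
Round 4 (k=37): L=115 R=104

Answer: 115 104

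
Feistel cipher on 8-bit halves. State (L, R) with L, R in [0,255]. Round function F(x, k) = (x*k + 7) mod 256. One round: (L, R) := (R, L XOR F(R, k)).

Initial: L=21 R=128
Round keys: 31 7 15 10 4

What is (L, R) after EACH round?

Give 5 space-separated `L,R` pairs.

Answer: 128,146 146,133 133,64 64,2 2,79

Derivation:
Round 1 (k=31): L=128 R=146
Round 2 (k=7): L=146 R=133
Round 3 (k=15): L=133 R=64
Round 4 (k=10): L=64 R=2
Round 5 (k=4): L=2 R=79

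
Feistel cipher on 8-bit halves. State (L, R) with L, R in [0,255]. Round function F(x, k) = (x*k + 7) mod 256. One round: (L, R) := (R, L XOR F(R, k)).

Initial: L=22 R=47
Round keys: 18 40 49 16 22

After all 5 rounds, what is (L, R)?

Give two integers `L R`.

Round 1 (k=18): L=47 R=67
Round 2 (k=40): L=67 R=80
Round 3 (k=49): L=80 R=20
Round 4 (k=16): L=20 R=23
Round 5 (k=22): L=23 R=21

Answer: 23 21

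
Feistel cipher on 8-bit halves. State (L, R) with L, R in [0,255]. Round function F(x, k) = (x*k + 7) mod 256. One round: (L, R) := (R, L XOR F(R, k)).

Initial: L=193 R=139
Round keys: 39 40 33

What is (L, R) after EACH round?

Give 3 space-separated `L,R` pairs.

Round 1 (k=39): L=139 R=245
Round 2 (k=40): L=245 R=196
Round 3 (k=33): L=196 R=190

Answer: 139,245 245,196 196,190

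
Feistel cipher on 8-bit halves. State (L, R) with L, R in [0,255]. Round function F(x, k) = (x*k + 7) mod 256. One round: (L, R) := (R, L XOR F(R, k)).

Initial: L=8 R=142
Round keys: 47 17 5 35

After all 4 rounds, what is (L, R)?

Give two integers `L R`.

Round 1 (k=47): L=142 R=17
Round 2 (k=17): L=17 R=166
Round 3 (k=5): L=166 R=84
Round 4 (k=35): L=84 R=37

Answer: 84 37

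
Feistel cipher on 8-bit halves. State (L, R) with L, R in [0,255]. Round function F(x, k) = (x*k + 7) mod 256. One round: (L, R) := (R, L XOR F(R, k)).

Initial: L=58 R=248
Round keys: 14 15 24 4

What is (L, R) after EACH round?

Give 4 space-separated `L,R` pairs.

Round 1 (k=14): L=248 R=173
Round 2 (k=15): L=173 R=210
Round 3 (k=24): L=210 R=26
Round 4 (k=4): L=26 R=189

Answer: 248,173 173,210 210,26 26,189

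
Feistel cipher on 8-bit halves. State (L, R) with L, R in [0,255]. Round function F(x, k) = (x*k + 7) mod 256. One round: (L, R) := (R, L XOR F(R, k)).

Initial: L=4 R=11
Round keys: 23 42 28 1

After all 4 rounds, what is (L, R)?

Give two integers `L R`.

Answer: 87 82

Derivation:
Round 1 (k=23): L=11 R=0
Round 2 (k=42): L=0 R=12
Round 3 (k=28): L=12 R=87
Round 4 (k=1): L=87 R=82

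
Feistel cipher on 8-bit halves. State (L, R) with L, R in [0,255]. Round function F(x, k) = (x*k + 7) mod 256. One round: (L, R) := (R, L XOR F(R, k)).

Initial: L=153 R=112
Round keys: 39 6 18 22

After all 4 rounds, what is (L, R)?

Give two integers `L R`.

Round 1 (k=39): L=112 R=142
Round 2 (k=6): L=142 R=43
Round 3 (k=18): L=43 R=131
Round 4 (k=22): L=131 R=98

Answer: 131 98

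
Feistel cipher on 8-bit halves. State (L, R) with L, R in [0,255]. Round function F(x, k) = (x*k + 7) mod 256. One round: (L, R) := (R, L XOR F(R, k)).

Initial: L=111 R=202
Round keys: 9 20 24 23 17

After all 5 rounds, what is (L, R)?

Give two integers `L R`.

Answer: 59 67

Derivation:
Round 1 (k=9): L=202 R=78
Round 2 (k=20): L=78 R=213
Round 3 (k=24): L=213 R=177
Round 4 (k=23): L=177 R=59
Round 5 (k=17): L=59 R=67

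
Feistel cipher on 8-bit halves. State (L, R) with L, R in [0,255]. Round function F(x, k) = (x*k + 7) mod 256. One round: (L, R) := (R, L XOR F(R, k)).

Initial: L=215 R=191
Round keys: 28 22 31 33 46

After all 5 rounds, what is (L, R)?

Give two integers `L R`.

Round 1 (k=28): L=191 R=60
Round 2 (k=22): L=60 R=144
Round 3 (k=31): L=144 R=75
Round 4 (k=33): L=75 R=34
Round 5 (k=46): L=34 R=104

Answer: 34 104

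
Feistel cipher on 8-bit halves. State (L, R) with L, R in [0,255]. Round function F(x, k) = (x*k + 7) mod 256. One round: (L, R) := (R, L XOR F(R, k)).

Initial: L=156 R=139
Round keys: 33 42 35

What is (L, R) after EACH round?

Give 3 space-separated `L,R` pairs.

Answer: 139,110 110,152 152,161

Derivation:
Round 1 (k=33): L=139 R=110
Round 2 (k=42): L=110 R=152
Round 3 (k=35): L=152 R=161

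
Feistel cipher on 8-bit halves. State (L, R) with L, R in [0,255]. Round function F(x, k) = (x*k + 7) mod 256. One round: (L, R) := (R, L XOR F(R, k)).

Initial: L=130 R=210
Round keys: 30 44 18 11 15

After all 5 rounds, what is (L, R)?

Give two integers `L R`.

Round 1 (k=30): L=210 R=33
Round 2 (k=44): L=33 R=97
Round 3 (k=18): L=97 R=248
Round 4 (k=11): L=248 R=206
Round 5 (k=15): L=206 R=225

Answer: 206 225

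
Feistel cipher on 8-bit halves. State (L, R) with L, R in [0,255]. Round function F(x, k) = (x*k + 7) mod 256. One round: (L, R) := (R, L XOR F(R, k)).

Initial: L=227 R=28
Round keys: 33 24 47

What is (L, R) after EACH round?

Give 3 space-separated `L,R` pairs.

Answer: 28,64 64,27 27,188

Derivation:
Round 1 (k=33): L=28 R=64
Round 2 (k=24): L=64 R=27
Round 3 (k=47): L=27 R=188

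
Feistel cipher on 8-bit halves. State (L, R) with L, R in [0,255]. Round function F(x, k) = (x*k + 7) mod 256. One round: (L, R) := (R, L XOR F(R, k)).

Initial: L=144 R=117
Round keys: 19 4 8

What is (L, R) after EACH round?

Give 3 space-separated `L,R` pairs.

Answer: 117,38 38,234 234,113

Derivation:
Round 1 (k=19): L=117 R=38
Round 2 (k=4): L=38 R=234
Round 3 (k=8): L=234 R=113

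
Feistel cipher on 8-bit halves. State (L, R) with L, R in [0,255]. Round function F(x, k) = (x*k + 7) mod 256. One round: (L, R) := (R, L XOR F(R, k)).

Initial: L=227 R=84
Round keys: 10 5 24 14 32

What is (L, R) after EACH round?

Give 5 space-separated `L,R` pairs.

Answer: 84,172 172,55 55,131 131,6 6,68

Derivation:
Round 1 (k=10): L=84 R=172
Round 2 (k=5): L=172 R=55
Round 3 (k=24): L=55 R=131
Round 4 (k=14): L=131 R=6
Round 5 (k=32): L=6 R=68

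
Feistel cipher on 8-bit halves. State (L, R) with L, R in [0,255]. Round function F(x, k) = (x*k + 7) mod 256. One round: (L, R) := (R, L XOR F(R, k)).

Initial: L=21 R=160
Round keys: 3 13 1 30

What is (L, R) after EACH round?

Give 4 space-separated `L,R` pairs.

Round 1 (k=3): L=160 R=242
Round 2 (k=13): L=242 R=241
Round 3 (k=1): L=241 R=10
Round 4 (k=30): L=10 R=194

Answer: 160,242 242,241 241,10 10,194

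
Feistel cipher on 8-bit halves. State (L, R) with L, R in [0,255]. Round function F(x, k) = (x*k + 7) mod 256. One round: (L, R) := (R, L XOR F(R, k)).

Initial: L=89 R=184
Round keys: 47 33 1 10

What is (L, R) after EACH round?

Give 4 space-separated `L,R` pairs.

Answer: 184,150 150,229 229,122 122,46

Derivation:
Round 1 (k=47): L=184 R=150
Round 2 (k=33): L=150 R=229
Round 3 (k=1): L=229 R=122
Round 4 (k=10): L=122 R=46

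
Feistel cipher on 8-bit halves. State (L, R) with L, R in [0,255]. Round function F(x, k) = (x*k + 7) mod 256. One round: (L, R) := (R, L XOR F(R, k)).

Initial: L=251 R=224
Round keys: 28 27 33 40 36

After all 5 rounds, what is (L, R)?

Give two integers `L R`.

Round 1 (k=28): L=224 R=124
Round 2 (k=27): L=124 R=251
Round 3 (k=33): L=251 R=30
Round 4 (k=40): L=30 R=76
Round 5 (k=36): L=76 R=169

Answer: 76 169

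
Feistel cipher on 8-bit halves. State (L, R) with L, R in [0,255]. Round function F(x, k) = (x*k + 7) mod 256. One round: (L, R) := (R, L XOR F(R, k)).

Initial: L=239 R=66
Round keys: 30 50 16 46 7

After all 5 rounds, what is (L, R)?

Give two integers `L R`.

Answer: 252 16

Derivation:
Round 1 (k=30): L=66 R=44
Round 2 (k=50): L=44 R=221
Round 3 (k=16): L=221 R=251
Round 4 (k=46): L=251 R=252
Round 5 (k=7): L=252 R=16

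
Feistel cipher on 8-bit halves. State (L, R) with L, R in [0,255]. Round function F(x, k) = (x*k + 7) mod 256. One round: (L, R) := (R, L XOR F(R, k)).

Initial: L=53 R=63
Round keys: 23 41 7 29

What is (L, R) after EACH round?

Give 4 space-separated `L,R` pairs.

Answer: 63,133 133,107 107,113 113,191

Derivation:
Round 1 (k=23): L=63 R=133
Round 2 (k=41): L=133 R=107
Round 3 (k=7): L=107 R=113
Round 4 (k=29): L=113 R=191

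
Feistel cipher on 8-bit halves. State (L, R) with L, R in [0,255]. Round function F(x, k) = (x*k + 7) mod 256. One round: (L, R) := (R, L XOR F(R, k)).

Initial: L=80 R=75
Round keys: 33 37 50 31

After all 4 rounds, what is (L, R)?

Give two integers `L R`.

Answer: 57 20

Derivation:
Round 1 (k=33): L=75 R=226
Round 2 (k=37): L=226 R=250
Round 3 (k=50): L=250 R=57
Round 4 (k=31): L=57 R=20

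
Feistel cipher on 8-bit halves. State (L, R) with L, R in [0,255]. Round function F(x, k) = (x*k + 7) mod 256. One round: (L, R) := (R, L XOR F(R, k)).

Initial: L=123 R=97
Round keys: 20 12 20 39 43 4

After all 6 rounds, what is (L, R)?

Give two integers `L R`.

Answer: 118 249

Derivation:
Round 1 (k=20): L=97 R=224
Round 2 (k=12): L=224 R=230
Round 3 (k=20): L=230 R=31
Round 4 (k=39): L=31 R=38
Round 5 (k=43): L=38 R=118
Round 6 (k=4): L=118 R=249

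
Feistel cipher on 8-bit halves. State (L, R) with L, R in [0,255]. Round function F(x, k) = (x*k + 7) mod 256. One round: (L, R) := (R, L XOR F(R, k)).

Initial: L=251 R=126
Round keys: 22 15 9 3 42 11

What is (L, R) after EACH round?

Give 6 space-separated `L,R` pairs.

Answer: 126,32 32,153 153,72 72,70 70,203 203,134

Derivation:
Round 1 (k=22): L=126 R=32
Round 2 (k=15): L=32 R=153
Round 3 (k=9): L=153 R=72
Round 4 (k=3): L=72 R=70
Round 5 (k=42): L=70 R=203
Round 6 (k=11): L=203 R=134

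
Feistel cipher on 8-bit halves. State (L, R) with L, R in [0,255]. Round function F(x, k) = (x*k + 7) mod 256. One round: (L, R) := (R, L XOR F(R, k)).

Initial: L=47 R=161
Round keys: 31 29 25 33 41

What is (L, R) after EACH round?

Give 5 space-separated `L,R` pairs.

Answer: 161,169 169,141 141,101 101,129 129,213

Derivation:
Round 1 (k=31): L=161 R=169
Round 2 (k=29): L=169 R=141
Round 3 (k=25): L=141 R=101
Round 4 (k=33): L=101 R=129
Round 5 (k=41): L=129 R=213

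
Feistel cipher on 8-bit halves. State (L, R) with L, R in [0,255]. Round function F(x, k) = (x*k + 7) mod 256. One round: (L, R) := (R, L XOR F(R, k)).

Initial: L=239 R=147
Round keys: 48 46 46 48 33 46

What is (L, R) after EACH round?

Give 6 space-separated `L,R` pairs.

Answer: 147,120 120,4 4,199 199,83 83,125 125,46

Derivation:
Round 1 (k=48): L=147 R=120
Round 2 (k=46): L=120 R=4
Round 3 (k=46): L=4 R=199
Round 4 (k=48): L=199 R=83
Round 5 (k=33): L=83 R=125
Round 6 (k=46): L=125 R=46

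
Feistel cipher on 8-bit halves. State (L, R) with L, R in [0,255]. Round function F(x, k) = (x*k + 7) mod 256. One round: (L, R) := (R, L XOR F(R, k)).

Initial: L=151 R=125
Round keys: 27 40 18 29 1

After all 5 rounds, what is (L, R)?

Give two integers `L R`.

Answer: 91 8

Derivation:
Round 1 (k=27): L=125 R=161
Round 2 (k=40): L=161 R=82
Round 3 (k=18): L=82 R=106
Round 4 (k=29): L=106 R=91
Round 5 (k=1): L=91 R=8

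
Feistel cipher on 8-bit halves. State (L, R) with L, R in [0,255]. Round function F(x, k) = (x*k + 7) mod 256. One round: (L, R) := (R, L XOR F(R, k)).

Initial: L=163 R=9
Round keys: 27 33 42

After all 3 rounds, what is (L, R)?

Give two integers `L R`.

Answer: 137 216

Derivation:
Round 1 (k=27): L=9 R=89
Round 2 (k=33): L=89 R=137
Round 3 (k=42): L=137 R=216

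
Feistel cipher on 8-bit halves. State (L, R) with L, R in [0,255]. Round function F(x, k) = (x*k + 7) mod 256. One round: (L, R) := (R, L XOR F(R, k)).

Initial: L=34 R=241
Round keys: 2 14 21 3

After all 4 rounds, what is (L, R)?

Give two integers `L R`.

Answer: 220 75

Derivation:
Round 1 (k=2): L=241 R=203
Round 2 (k=14): L=203 R=208
Round 3 (k=21): L=208 R=220
Round 4 (k=3): L=220 R=75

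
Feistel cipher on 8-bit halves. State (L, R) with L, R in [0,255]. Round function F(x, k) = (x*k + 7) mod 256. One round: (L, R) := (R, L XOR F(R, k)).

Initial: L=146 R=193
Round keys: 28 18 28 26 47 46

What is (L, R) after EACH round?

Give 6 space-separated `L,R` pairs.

Round 1 (k=28): L=193 R=177
Round 2 (k=18): L=177 R=184
Round 3 (k=28): L=184 R=150
Round 4 (k=26): L=150 R=251
Round 5 (k=47): L=251 R=138
Round 6 (k=46): L=138 R=40

Answer: 193,177 177,184 184,150 150,251 251,138 138,40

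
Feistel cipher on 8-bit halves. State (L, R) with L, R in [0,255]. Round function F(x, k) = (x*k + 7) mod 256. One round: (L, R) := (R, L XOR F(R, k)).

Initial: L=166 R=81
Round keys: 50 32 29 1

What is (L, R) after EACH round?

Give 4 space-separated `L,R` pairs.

Answer: 81,127 127,182 182,218 218,87

Derivation:
Round 1 (k=50): L=81 R=127
Round 2 (k=32): L=127 R=182
Round 3 (k=29): L=182 R=218
Round 4 (k=1): L=218 R=87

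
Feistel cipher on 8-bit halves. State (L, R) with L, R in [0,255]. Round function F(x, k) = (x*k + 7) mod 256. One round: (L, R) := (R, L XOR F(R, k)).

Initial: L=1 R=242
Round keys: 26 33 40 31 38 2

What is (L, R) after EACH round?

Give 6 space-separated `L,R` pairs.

Answer: 242,154 154,19 19,101 101,81 81,104 104,134

Derivation:
Round 1 (k=26): L=242 R=154
Round 2 (k=33): L=154 R=19
Round 3 (k=40): L=19 R=101
Round 4 (k=31): L=101 R=81
Round 5 (k=38): L=81 R=104
Round 6 (k=2): L=104 R=134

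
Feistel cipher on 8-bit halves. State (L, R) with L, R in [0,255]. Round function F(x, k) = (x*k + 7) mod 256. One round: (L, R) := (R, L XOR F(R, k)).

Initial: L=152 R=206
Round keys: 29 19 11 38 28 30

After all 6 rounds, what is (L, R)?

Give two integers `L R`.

Round 1 (k=29): L=206 R=197
Round 2 (k=19): L=197 R=104
Round 3 (k=11): L=104 R=186
Round 4 (k=38): L=186 R=203
Round 5 (k=28): L=203 R=129
Round 6 (k=30): L=129 R=238

Answer: 129 238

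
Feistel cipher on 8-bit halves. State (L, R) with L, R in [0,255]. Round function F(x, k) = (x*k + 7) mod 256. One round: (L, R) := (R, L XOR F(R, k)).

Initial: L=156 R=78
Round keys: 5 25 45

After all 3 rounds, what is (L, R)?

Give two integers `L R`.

Round 1 (k=5): L=78 R=17
Round 2 (k=25): L=17 R=254
Round 3 (k=45): L=254 R=188

Answer: 254 188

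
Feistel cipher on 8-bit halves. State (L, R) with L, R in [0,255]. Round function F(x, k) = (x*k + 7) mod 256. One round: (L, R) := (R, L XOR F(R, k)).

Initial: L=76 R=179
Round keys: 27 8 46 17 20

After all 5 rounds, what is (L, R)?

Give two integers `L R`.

Round 1 (k=27): L=179 R=164
Round 2 (k=8): L=164 R=148
Round 3 (k=46): L=148 R=59
Round 4 (k=17): L=59 R=102
Round 5 (k=20): L=102 R=196

Answer: 102 196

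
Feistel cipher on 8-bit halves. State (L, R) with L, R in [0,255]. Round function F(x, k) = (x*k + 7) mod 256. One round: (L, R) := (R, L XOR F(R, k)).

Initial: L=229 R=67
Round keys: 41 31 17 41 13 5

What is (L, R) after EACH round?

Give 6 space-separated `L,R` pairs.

Answer: 67,39 39,131 131,157 157,175 175,119 119,245

Derivation:
Round 1 (k=41): L=67 R=39
Round 2 (k=31): L=39 R=131
Round 3 (k=17): L=131 R=157
Round 4 (k=41): L=157 R=175
Round 5 (k=13): L=175 R=119
Round 6 (k=5): L=119 R=245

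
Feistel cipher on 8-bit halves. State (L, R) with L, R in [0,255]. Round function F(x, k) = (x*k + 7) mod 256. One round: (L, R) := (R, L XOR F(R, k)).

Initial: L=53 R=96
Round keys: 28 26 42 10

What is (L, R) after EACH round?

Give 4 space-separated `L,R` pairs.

Round 1 (k=28): L=96 R=178
Round 2 (k=26): L=178 R=123
Round 3 (k=42): L=123 R=135
Round 4 (k=10): L=135 R=54

Answer: 96,178 178,123 123,135 135,54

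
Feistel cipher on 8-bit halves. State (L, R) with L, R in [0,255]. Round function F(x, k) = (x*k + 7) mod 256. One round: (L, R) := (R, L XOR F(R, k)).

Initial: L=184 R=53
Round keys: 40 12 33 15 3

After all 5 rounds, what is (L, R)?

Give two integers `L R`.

Round 1 (k=40): L=53 R=247
Round 2 (k=12): L=247 R=174
Round 3 (k=33): L=174 R=130
Round 4 (k=15): L=130 R=11
Round 5 (k=3): L=11 R=170

Answer: 11 170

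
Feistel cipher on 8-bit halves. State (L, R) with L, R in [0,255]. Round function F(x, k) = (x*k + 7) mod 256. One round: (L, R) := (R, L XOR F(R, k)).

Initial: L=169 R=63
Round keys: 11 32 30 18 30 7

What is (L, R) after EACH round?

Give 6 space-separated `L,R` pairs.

Round 1 (k=11): L=63 R=21
Round 2 (k=32): L=21 R=152
Round 3 (k=30): L=152 R=194
Round 4 (k=18): L=194 R=51
Round 5 (k=30): L=51 R=195
Round 6 (k=7): L=195 R=111

Answer: 63,21 21,152 152,194 194,51 51,195 195,111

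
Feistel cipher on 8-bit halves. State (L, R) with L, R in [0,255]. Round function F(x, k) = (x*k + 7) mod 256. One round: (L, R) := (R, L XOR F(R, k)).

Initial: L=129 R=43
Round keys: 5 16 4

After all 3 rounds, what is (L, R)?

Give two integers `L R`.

Answer: 220 40

Derivation:
Round 1 (k=5): L=43 R=95
Round 2 (k=16): L=95 R=220
Round 3 (k=4): L=220 R=40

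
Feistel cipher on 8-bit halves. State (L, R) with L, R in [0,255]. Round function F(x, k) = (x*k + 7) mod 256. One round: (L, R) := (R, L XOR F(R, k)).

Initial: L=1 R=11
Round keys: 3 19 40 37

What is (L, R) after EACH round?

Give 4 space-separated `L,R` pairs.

Answer: 11,41 41,25 25,198 198,188

Derivation:
Round 1 (k=3): L=11 R=41
Round 2 (k=19): L=41 R=25
Round 3 (k=40): L=25 R=198
Round 4 (k=37): L=198 R=188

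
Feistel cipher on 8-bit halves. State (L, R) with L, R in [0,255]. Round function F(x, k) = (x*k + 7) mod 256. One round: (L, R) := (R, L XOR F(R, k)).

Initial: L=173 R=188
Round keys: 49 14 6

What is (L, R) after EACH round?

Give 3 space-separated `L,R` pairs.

Answer: 188,174 174,55 55,255

Derivation:
Round 1 (k=49): L=188 R=174
Round 2 (k=14): L=174 R=55
Round 3 (k=6): L=55 R=255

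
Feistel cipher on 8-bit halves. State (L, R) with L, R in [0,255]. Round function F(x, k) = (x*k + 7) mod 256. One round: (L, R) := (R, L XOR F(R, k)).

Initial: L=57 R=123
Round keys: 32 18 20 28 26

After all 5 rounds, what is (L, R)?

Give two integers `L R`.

Answer: 155 124

Derivation:
Round 1 (k=32): L=123 R=94
Round 2 (k=18): L=94 R=216
Round 3 (k=20): L=216 R=185
Round 4 (k=28): L=185 R=155
Round 5 (k=26): L=155 R=124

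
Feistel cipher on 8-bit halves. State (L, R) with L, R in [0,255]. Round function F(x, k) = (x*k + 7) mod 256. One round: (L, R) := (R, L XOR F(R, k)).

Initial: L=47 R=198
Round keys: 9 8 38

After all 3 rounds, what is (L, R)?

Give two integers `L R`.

Round 1 (k=9): L=198 R=210
Round 2 (k=8): L=210 R=81
Round 3 (k=38): L=81 R=223

Answer: 81 223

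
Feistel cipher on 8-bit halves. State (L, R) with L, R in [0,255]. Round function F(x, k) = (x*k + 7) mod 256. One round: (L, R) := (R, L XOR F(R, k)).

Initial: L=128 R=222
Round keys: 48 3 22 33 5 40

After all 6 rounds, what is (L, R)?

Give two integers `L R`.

Answer: 48 126

Derivation:
Round 1 (k=48): L=222 R=39
Round 2 (k=3): L=39 R=162
Round 3 (k=22): L=162 R=212
Round 4 (k=33): L=212 R=249
Round 5 (k=5): L=249 R=48
Round 6 (k=40): L=48 R=126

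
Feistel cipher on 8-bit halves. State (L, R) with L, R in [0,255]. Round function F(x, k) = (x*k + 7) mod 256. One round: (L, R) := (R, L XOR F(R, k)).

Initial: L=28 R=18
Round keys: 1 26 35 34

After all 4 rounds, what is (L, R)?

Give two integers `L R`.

Answer: 61 186

Derivation:
Round 1 (k=1): L=18 R=5
Round 2 (k=26): L=5 R=155
Round 3 (k=35): L=155 R=61
Round 4 (k=34): L=61 R=186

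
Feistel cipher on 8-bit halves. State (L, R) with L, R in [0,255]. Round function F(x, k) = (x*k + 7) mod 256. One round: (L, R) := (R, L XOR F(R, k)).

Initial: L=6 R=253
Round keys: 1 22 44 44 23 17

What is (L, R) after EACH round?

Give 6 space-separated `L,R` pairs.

Answer: 253,2 2,206 206,109 109,13 13,95 95,91

Derivation:
Round 1 (k=1): L=253 R=2
Round 2 (k=22): L=2 R=206
Round 3 (k=44): L=206 R=109
Round 4 (k=44): L=109 R=13
Round 5 (k=23): L=13 R=95
Round 6 (k=17): L=95 R=91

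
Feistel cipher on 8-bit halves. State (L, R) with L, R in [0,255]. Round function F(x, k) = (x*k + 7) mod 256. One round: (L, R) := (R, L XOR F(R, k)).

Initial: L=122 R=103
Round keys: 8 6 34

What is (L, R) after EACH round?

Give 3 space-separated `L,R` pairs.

Answer: 103,69 69,194 194,142

Derivation:
Round 1 (k=8): L=103 R=69
Round 2 (k=6): L=69 R=194
Round 3 (k=34): L=194 R=142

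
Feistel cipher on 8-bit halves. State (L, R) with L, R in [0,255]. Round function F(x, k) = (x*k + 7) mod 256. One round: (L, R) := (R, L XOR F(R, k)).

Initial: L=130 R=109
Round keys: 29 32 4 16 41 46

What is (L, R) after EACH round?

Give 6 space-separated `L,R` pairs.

Round 1 (k=29): L=109 R=226
Round 2 (k=32): L=226 R=42
Round 3 (k=4): L=42 R=77
Round 4 (k=16): L=77 R=253
Round 5 (k=41): L=253 R=193
Round 6 (k=46): L=193 R=72

Answer: 109,226 226,42 42,77 77,253 253,193 193,72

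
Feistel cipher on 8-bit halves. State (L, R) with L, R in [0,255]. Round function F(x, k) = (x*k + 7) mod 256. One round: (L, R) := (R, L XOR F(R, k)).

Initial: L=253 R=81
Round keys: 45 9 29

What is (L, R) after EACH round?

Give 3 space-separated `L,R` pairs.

Round 1 (k=45): L=81 R=185
Round 2 (k=9): L=185 R=217
Round 3 (k=29): L=217 R=37

Answer: 81,185 185,217 217,37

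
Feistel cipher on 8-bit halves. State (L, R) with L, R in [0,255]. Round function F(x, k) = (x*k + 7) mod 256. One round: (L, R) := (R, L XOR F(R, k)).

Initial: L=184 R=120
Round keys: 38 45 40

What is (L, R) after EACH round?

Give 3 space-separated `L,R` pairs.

Round 1 (k=38): L=120 R=111
Round 2 (k=45): L=111 R=242
Round 3 (k=40): L=242 R=184

Answer: 120,111 111,242 242,184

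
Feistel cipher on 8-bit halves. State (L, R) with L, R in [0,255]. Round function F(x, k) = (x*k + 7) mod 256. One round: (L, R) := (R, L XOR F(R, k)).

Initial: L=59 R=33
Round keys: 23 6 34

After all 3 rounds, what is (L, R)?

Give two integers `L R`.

Answer: 132 74

Derivation:
Round 1 (k=23): L=33 R=197
Round 2 (k=6): L=197 R=132
Round 3 (k=34): L=132 R=74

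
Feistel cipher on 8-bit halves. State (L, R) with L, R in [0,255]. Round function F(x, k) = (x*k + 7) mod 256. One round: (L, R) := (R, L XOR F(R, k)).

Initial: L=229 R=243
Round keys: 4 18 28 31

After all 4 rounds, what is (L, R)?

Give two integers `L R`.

Round 1 (k=4): L=243 R=54
Round 2 (k=18): L=54 R=32
Round 3 (k=28): L=32 R=177
Round 4 (k=31): L=177 R=86

Answer: 177 86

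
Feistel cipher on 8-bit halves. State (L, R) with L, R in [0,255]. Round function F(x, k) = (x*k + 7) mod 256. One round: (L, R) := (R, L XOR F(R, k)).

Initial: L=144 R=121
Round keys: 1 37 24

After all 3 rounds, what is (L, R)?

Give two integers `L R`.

Round 1 (k=1): L=121 R=16
Round 2 (k=37): L=16 R=46
Round 3 (k=24): L=46 R=71

Answer: 46 71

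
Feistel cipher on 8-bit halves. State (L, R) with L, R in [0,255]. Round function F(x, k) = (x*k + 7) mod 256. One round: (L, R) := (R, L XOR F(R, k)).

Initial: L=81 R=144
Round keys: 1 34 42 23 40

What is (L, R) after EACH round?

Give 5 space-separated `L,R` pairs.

Round 1 (k=1): L=144 R=198
Round 2 (k=34): L=198 R=195
Round 3 (k=42): L=195 R=195
Round 4 (k=23): L=195 R=79
Round 5 (k=40): L=79 R=156

Answer: 144,198 198,195 195,195 195,79 79,156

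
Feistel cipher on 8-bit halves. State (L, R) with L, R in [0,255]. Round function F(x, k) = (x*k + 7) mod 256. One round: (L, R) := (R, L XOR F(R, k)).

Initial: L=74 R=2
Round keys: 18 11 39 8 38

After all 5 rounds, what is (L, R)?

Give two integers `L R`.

Round 1 (k=18): L=2 R=97
Round 2 (k=11): L=97 R=48
Round 3 (k=39): L=48 R=54
Round 4 (k=8): L=54 R=135
Round 5 (k=38): L=135 R=39

Answer: 135 39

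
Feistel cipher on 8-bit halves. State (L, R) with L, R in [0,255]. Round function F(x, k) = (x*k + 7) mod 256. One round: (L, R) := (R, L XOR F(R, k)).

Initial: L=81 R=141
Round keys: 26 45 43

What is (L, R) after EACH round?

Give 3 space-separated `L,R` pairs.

Answer: 141,8 8,226 226,245

Derivation:
Round 1 (k=26): L=141 R=8
Round 2 (k=45): L=8 R=226
Round 3 (k=43): L=226 R=245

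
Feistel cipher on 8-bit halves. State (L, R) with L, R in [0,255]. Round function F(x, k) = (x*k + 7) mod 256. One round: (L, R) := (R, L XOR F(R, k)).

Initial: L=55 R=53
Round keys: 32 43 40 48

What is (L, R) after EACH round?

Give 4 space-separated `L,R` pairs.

Round 1 (k=32): L=53 R=144
Round 2 (k=43): L=144 R=2
Round 3 (k=40): L=2 R=199
Round 4 (k=48): L=199 R=85

Answer: 53,144 144,2 2,199 199,85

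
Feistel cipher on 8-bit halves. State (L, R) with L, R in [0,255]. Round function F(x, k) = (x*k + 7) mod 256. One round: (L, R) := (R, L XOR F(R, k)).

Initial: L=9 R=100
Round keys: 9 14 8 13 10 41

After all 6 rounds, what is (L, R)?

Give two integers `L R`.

Round 1 (k=9): L=100 R=130
Round 2 (k=14): L=130 R=71
Round 3 (k=8): L=71 R=189
Round 4 (k=13): L=189 R=231
Round 5 (k=10): L=231 R=176
Round 6 (k=41): L=176 R=208

Answer: 176 208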